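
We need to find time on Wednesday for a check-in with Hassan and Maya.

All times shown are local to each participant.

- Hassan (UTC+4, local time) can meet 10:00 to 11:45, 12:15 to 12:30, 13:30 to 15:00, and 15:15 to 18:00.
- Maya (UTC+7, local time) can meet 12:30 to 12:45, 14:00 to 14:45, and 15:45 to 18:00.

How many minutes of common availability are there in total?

Hassan → UTC: 06:00–07:45, 08:15–08:30, 09:30–11:00, 11:15–14:00.
Maya → UTC: 05:30–05:45, 07:00–07:45, 08:45–11:00.
Hassan ∩ Maya: 07:00–07:45, 09:30–11:00.
Total common minutes: 45 + 90 = 135.

135 minutes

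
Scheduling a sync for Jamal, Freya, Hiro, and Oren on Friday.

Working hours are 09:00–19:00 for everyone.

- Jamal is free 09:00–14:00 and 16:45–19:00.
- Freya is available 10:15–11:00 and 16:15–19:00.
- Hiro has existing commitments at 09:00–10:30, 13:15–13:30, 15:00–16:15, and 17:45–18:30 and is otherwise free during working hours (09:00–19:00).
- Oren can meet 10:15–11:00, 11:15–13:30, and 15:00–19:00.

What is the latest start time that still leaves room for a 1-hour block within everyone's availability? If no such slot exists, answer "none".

Hiro free within 09:00–19:00: 10:30–13:15, 13:30–15:00, 16:15–17:45, 18:30–19:00.
Jamal ∩ Freya: 10:15–11:00, 16:45–19:00.
Jamal ∩ Freya ∩ Hiro: 10:30–11:00, 16:45–17:45, 18:30–19:00.
Jamal ∩ Freya ∩ Hiro ∩ Oren: 10:30–11:00, 16:45–17:45, 18:30–19:00.
Windows ≥ 60 min: 16:45–17:45.
Latest start in the last window 16:45–17:45 is 17:45 − 60 min = 16:45.

16:45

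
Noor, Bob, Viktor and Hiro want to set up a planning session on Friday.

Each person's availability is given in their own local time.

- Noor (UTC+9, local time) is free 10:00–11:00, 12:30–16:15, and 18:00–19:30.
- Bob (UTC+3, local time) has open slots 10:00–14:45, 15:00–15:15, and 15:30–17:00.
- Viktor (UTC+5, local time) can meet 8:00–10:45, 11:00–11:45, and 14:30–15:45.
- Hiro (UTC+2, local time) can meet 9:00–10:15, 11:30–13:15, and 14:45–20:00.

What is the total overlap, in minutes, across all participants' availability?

60 minutes

Noor → UTC: 01:00–02:00, 03:30–07:15, 09:00–10:30.
Bob → UTC: 07:00–11:45, 12:00–12:15, 12:30–14:00.
Viktor → UTC: 03:00–05:45, 06:00–06:45, 09:30–10:45.
Hiro → UTC: 07:00–08:15, 09:30–11:15, 12:45–18:00.
Noor ∩ Bob: 07:00–07:15, 09:00–10:30.
Noor ∩ Bob ∩ Viktor: 09:30–10:30.
Noor ∩ Bob ∩ Viktor ∩ Hiro: 09:30–10:30.
Total common minutes: 60.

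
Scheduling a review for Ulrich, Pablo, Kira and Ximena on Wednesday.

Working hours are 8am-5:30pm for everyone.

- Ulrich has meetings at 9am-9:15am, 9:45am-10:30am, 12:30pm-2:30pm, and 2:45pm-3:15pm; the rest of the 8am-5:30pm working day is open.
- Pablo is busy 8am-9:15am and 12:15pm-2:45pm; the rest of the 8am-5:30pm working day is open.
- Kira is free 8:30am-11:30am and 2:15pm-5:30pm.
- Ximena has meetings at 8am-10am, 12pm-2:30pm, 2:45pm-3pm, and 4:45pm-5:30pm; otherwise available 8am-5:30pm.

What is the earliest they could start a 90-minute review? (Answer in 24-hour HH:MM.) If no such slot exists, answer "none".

Ulrich free within 08:00–17:30: 08:00–09:00, 09:15–09:45, 10:30–12:30, 14:30–14:45, 15:15–17:30.
Pablo free within 08:00–17:30: 09:15–12:15, 14:45–17:30.
Ximena free within 08:00–17:30: 10:00–12:00, 14:30–14:45, 15:00–16:45.
Ulrich ∩ Pablo: 09:15–09:45, 10:30–12:15, 15:15–17:30.
Ulrich ∩ Pablo ∩ Kira: 09:15–09:45, 10:30–11:30, 15:15–17:30.
Ulrich ∩ Pablo ∩ Kira ∩ Ximena: 10:30–11:30, 15:15–16:45.
Windows ≥ 90 min: 15:15–16:45.
Earliest such window starts at 15:15.

15:15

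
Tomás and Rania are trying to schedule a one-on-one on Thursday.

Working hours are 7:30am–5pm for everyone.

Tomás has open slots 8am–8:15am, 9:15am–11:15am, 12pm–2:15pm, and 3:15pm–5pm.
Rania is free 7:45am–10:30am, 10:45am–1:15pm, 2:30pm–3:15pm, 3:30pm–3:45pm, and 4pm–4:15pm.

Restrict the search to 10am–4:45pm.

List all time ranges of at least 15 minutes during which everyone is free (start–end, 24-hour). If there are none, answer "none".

10:00–10:30, 10:45–11:15, 12:00–13:15, 15:30–15:45, 16:00–16:15

Tomás ∩ Rania: 08:00–08:15, 09:15–10:30, 10:45–11:15, 12:00–13:15, 15:30–15:45, 16:00–16:15.
Restricted to 10:00–16:45: 10:00–10:30, 10:45–11:15, 12:00–13:15, 15:30–15:45, 16:00–16:15.
Windows ≥ 15 min: 10:00–10:30, 10:45–11:15, 12:00–13:15, 15:30–15:45, 16:00–16:15.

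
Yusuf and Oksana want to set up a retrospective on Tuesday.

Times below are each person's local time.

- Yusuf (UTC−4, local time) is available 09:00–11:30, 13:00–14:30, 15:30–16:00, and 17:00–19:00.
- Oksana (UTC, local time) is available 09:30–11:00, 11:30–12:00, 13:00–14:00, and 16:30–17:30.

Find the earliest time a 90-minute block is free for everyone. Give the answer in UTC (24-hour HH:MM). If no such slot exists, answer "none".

none

Yusuf → UTC: 13:00–15:30, 17:00–18:30, 19:30–20:00, 21:00–23:00.
Oksana → UTC: 09:30–11:00, 11:30–12:00, 13:00–14:00, 16:30–17:30.
Yusuf ∩ Oksana: 13:00–14:00, 17:00–17:30.
Windows ≥ 90 min: (none).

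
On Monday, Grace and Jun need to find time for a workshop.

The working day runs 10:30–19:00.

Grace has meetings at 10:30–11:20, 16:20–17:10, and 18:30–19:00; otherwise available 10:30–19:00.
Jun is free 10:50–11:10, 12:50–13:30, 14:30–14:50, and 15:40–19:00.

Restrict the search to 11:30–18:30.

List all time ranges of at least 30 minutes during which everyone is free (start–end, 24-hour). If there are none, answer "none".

12:50–13:30, 15:40–16:20, 17:10–18:30

Grace free within 10:30–19:00: 11:20–16:20, 17:10–18:30.
Grace ∩ Jun: 12:50–13:30, 14:30–14:50, 15:40–16:20, 17:10–18:30.
Restricted to 11:30–18:30: 12:50–13:30, 14:30–14:50, 15:40–16:20, 17:10–18:30.
Windows ≥ 30 min: 12:50–13:30, 15:40–16:20, 17:10–18:30.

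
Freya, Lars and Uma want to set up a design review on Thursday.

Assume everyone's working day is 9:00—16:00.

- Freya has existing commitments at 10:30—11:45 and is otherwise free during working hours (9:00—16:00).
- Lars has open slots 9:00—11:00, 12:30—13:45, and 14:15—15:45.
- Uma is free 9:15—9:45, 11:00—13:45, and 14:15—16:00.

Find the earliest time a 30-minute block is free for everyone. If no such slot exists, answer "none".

Freya free within 09:00–16:00: 09:00–10:30, 11:45–16:00.
Freya ∩ Lars: 09:00–10:30, 12:30–13:45, 14:15–15:45.
Freya ∩ Lars ∩ Uma: 09:15–09:45, 12:30–13:45, 14:15–15:45.
Windows ≥ 30 min: 09:15–09:45, 12:30–13:45, 14:15–15:45.
Earliest such window starts at 09:15.

09:15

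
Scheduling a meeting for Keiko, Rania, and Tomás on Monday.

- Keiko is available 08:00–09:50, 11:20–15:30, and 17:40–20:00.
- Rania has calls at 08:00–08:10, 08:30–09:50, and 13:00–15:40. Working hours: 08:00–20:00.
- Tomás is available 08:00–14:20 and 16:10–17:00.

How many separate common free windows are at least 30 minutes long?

Rania free within 08:00–20:00: 08:10–08:30, 09:50–13:00, 15:40–20:00.
Keiko ∩ Rania: 08:10–08:30, 11:20–13:00, 17:40–20:00.
Keiko ∩ Rania ∩ Tomás: 08:10–08:30, 11:20–13:00.
Windows ≥ 30 min: 11:20–13:00.
That's 1 window.

1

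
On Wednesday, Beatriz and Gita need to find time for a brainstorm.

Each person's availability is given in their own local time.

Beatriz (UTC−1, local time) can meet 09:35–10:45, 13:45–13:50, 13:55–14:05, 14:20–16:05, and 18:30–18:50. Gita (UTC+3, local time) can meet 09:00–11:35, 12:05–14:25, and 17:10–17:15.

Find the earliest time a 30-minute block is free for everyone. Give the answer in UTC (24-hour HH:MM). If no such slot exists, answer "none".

10:35

Beatriz → UTC: 10:35–11:45, 14:45–14:50, 14:55–15:05, 15:20–17:05, 19:30–19:50.
Gita → UTC: 06:00–08:35, 09:05–11:25, 14:10–14:15.
Beatriz ∩ Gita: 10:35–11:25.
Windows ≥ 30 min: 10:35–11:25.
Earliest such window starts at 10:35.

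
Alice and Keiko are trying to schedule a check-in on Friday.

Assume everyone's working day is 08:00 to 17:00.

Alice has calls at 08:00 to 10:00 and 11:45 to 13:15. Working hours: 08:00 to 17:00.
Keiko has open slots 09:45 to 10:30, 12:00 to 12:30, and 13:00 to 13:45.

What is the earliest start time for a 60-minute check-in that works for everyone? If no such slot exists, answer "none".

Alice free within 08:00–17:00: 10:00–11:45, 13:15–17:00.
Alice ∩ Keiko: 10:00–10:30, 13:15–13:45.
Windows ≥ 60 min: (none).

none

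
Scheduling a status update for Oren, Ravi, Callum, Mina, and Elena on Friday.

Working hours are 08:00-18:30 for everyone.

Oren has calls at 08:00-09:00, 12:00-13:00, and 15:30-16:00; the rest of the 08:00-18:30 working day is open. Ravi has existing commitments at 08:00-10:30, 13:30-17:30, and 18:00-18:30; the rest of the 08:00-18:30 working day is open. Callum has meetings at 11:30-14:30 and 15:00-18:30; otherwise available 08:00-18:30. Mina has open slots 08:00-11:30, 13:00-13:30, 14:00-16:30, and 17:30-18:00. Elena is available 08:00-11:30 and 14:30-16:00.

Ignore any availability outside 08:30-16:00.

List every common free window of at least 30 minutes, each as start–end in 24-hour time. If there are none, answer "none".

Oren free within 08:00–18:30: 09:00–12:00, 13:00–15:30, 16:00–18:30.
Ravi free within 08:00–18:30: 10:30–13:30, 17:30–18:00.
Callum free within 08:00–18:30: 08:00–11:30, 14:30–15:00.
Oren ∩ Ravi: 10:30–12:00, 13:00–13:30, 17:30–18:00.
Oren ∩ Ravi ∩ Callum: 10:30–11:30.
Oren ∩ Ravi ∩ Callum ∩ Mina: 10:30–11:30.
Oren ∩ Ravi ∩ Callum ∩ Mina ∩ Elena: 10:30–11:30.
Restricted to 08:30–16:00: 10:30–11:30.
Windows ≥ 30 min: 10:30–11:30.

10:30–11:30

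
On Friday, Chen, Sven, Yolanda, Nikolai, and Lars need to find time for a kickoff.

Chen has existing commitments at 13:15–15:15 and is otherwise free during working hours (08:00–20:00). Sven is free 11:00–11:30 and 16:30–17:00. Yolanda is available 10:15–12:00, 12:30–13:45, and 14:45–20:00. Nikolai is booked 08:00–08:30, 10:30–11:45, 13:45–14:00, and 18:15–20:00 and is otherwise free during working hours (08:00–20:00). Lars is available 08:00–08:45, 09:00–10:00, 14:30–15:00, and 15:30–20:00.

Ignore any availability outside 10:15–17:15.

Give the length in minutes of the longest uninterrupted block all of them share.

30 minutes

Chen free within 08:00–20:00: 08:00–13:15, 15:15–20:00.
Nikolai free within 08:00–20:00: 08:30–10:30, 11:45–13:45, 14:00–18:15.
Chen ∩ Sven: 11:00–11:30, 16:30–17:00.
Chen ∩ Sven ∩ Yolanda: 11:00–11:30, 16:30–17:00.
Chen ∩ Sven ∩ Yolanda ∩ Nikolai: 16:30–17:00.
Chen ∩ Sven ∩ Yolanda ∩ Nikolai ∩ Lars: 16:30–17:00.
Restricted to 10:15–17:15: 16:30–17:00.
Single common window of 30 minutes.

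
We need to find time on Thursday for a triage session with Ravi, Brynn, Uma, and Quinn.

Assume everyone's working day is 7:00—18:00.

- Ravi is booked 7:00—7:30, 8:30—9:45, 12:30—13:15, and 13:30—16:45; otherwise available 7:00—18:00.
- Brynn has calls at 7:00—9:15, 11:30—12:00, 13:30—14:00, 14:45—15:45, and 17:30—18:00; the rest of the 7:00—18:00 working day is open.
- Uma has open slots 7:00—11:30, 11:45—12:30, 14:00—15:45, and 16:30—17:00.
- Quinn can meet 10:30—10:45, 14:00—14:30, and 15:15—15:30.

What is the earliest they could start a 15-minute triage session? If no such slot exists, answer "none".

10:30

Ravi free within 07:00–18:00: 07:30–08:30, 09:45–12:30, 13:15–13:30, 16:45–18:00.
Brynn free within 07:00–18:00: 09:15–11:30, 12:00–13:30, 14:00–14:45, 15:45–17:30.
Ravi ∩ Brynn: 09:45–11:30, 12:00–12:30, 13:15–13:30, 16:45–17:30.
Ravi ∩ Brynn ∩ Uma: 09:45–11:30, 12:00–12:30, 16:45–17:00.
Ravi ∩ Brynn ∩ Uma ∩ Quinn: 10:30–10:45.
Windows ≥ 15 min: 10:30–10:45.
Earliest such window starts at 10:30.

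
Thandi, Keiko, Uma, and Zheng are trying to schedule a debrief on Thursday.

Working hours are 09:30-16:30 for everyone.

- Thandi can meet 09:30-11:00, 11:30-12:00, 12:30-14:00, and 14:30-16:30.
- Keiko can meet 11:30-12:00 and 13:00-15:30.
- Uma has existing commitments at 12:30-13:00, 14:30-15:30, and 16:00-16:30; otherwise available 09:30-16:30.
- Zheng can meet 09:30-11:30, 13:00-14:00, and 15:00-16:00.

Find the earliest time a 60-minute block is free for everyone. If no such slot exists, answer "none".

Uma free within 09:30–16:30: 09:30–12:30, 13:00–14:30, 15:30–16:00.
Thandi ∩ Keiko: 11:30–12:00, 13:00–14:00, 14:30–15:30.
Thandi ∩ Keiko ∩ Uma: 11:30–12:00, 13:00–14:00.
Thandi ∩ Keiko ∩ Uma ∩ Zheng: 13:00–14:00.
Windows ≥ 60 min: 13:00–14:00.
Earliest such window starts at 13:00.

13:00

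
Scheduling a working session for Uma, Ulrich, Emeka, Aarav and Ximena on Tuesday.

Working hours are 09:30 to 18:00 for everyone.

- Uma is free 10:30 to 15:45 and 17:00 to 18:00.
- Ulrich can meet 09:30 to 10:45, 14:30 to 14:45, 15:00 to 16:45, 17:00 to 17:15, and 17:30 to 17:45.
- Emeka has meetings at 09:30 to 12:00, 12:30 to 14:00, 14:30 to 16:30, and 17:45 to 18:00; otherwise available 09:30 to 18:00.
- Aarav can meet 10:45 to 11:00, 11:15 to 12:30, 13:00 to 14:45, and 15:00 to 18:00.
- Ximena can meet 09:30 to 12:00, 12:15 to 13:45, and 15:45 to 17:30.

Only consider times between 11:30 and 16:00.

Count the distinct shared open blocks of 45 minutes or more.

0

Emeka free within 09:30–18:00: 12:00–12:30, 14:00–14:30, 16:30–17:45.
Uma ∩ Ulrich: 10:30–10:45, 14:30–14:45, 15:00–15:45, 17:00–17:15, 17:30–17:45.
Uma ∩ Ulrich ∩ Emeka: 17:00–17:15, 17:30–17:45.
Uma ∩ Ulrich ∩ Emeka ∩ Aarav: 17:00–17:15, 17:30–17:45.
Uma ∩ Ulrich ∩ Emeka ∩ Aarav ∩ Ximena: 17:00–17:15.
Restricted to 11:30–16:00: (none).
Windows ≥ 45 min: (none).
That's 0 windows.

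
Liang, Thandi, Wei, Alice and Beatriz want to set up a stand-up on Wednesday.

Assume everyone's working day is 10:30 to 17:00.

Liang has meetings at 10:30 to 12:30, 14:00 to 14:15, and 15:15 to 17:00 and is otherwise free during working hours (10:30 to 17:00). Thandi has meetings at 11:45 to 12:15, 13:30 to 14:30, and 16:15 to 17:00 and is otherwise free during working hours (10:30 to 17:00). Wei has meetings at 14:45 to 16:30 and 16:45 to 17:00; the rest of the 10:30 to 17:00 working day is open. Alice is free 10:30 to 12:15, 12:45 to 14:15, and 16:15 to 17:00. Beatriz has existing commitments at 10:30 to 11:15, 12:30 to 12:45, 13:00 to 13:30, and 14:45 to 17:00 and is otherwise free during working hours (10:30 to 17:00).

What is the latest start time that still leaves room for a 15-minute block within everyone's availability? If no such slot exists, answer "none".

12:45

Liang free within 10:30–17:00: 12:30–14:00, 14:15–15:15.
Thandi free within 10:30–17:00: 10:30–11:45, 12:15–13:30, 14:30–16:15.
Wei free within 10:30–17:00: 10:30–14:45, 16:30–16:45.
Beatriz free within 10:30–17:00: 11:15–12:30, 12:45–13:00, 13:30–14:45.
Liang ∩ Thandi: 12:30–13:30, 14:30–15:15.
Liang ∩ Thandi ∩ Wei: 12:30–13:30, 14:30–14:45.
Liang ∩ Thandi ∩ Wei ∩ Alice: 12:45–13:30.
Liang ∩ Thandi ∩ Wei ∩ Alice ∩ Beatriz: 12:45–13:00.
Windows ≥ 15 min: 12:45–13:00.
Latest start in the last window 12:45–13:00 is 13:00 − 15 min = 12:45.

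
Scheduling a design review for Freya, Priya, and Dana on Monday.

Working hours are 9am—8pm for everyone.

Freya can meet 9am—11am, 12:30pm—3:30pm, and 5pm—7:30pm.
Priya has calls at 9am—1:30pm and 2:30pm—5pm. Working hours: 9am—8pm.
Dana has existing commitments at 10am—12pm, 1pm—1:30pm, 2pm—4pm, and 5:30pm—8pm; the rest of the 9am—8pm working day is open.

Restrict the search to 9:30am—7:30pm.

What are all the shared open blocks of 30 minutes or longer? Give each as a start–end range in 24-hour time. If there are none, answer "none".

Priya free within 09:00–20:00: 13:30–14:30, 17:00–20:00.
Dana free within 09:00–20:00: 09:00–10:00, 12:00–13:00, 13:30–14:00, 16:00–17:30.
Freya ∩ Priya: 13:30–14:30, 17:00–19:30.
Freya ∩ Priya ∩ Dana: 13:30–14:00, 17:00–17:30.
Restricted to 09:30–19:30: 13:30–14:00, 17:00–17:30.
Windows ≥ 30 min: 13:30–14:00, 17:00–17:30.

13:30–14:00, 17:00–17:30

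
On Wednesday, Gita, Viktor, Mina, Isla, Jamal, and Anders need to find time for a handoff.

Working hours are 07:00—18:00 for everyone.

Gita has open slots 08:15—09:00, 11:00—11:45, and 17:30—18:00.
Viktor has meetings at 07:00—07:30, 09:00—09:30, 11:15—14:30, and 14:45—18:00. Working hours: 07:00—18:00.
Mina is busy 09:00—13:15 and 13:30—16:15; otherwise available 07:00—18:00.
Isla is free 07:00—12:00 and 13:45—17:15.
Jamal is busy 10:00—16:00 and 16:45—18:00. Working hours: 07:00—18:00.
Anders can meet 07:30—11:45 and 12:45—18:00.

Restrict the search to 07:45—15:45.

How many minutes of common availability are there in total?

Viktor free within 07:00–18:00: 07:30–09:00, 09:30–11:15, 14:30–14:45.
Mina free within 07:00–18:00: 07:00–09:00, 13:15–13:30, 16:15–18:00.
Jamal free within 07:00–18:00: 07:00–10:00, 16:00–16:45.
Gita ∩ Viktor: 08:15–09:00, 11:00–11:15.
Gita ∩ Viktor ∩ Mina: 08:15–09:00.
Gita ∩ Viktor ∩ Mina ∩ Isla: 08:15–09:00.
Gita ∩ Viktor ∩ Mina ∩ Isla ∩ Jamal: 08:15–09:00.
Gita ∩ Viktor ∩ Mina ∩ Isla ∩ Jamal ∩ Anders: 08:15–09:00.
Restricted to 07:45–15:45: 08:15–09:00.
Total common minutes: 45.

45 minutes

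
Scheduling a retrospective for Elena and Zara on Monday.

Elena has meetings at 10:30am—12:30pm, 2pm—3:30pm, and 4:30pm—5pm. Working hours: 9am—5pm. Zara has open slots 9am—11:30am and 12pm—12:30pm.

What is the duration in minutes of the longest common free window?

90 minutes

Elena free within 09:00–17:00: 09:00–10:30, 12:30–14:00, 15:30–16:30.
Elena ∩ Zara: 09:00–10:30.
Single common window of 90 minutes.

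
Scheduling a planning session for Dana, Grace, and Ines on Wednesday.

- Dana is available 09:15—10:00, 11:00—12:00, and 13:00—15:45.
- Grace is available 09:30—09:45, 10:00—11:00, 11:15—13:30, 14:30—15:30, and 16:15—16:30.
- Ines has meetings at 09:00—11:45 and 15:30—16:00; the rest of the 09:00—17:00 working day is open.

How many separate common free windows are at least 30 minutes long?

2

Ines free within 09:00–17:00: 11:45–15:30, 16:00–17:00.
Dana ∩ Grace: 09:30–09:45, 11:15–12:00, 13:00–13:30, 14:30–15:30.
Dana ∩ Grace ∩ Ines: 11:45–12:00, 13:00–13:30, 14:30–15:30.
Windows ≥ 30 min: 13:00–13:30, 14:30–15:30.
That's 2 windows.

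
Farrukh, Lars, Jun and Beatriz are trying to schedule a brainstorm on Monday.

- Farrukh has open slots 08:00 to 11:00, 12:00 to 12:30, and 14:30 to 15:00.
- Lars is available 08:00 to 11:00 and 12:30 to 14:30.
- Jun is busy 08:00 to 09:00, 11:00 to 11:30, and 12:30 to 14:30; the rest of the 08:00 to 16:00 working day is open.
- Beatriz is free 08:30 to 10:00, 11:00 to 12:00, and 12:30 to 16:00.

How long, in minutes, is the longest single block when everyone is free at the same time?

60 minutes

Jun free within 08:00–16:00: 09:00–11:00, 11:30–12:30, 14:30–16:00.
Farrukh ∩ Lars: 08:00–11:00.
Farrukh ∩ Lars ∩ Jun: 09:00–11:00.
Farrukh ∩ Lars ∩ Jun ∩ Beatriz: 09:00–10:00.
Single common window of 60 minutes.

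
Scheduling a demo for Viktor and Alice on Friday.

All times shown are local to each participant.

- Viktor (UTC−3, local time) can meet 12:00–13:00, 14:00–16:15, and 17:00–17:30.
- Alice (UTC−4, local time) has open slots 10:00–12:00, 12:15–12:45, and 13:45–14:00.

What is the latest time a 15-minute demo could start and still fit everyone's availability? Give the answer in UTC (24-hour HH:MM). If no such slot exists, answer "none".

17:45

Viktor → UTC: 15:00–16:00, 17:00–19:15, 20:00–20:30.
Alice → UTC: 14:00–16:00, 16:15–16:45, 17:45–18:00.
Viktor ∩ Alice: 15:00–16:00, 17:45–18:00.
Windows ≥ 15 min: 15:00–16:00, 17:45–18:00.
Latest start in the last window 17:45–18:00 is 18:00 − 15 min = 17:45.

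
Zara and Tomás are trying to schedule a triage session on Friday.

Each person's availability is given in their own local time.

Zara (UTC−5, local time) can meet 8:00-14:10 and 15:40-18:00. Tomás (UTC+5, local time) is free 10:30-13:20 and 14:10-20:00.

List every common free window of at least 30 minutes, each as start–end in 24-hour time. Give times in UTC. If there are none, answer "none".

Zara → UTC: 13:00–19:10, 20:40–23:00.
Tomás → UTC: 05:30–08:20, 09:10–15:00.
Zara ∩ Tomás: 13:00–15:00.
Windows ≥ 30 min: 13:00–15:00.

13:00–15:00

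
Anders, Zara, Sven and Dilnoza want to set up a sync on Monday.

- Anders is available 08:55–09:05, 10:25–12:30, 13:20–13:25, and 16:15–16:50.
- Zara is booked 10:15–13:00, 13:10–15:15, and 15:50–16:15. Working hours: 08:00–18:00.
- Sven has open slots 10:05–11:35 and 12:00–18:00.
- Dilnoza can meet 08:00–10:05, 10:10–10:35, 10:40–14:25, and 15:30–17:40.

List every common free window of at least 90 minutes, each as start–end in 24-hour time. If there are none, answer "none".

none

Zara free within 08:00–18:00: 08:00–10:15, 13:00–13:10, 15:15–15:50, 16:15–18:00.
Anders ∩ Zara: 08:55–09:05, 16:15–16:50.
Anders ∩ Zara ∩ Sven: 16:15–16:50.
Anders ∩ Zara ∩ Sven ∩ Dilnoza: 16:15–16:50.
Windows ≥ 90 min: (none).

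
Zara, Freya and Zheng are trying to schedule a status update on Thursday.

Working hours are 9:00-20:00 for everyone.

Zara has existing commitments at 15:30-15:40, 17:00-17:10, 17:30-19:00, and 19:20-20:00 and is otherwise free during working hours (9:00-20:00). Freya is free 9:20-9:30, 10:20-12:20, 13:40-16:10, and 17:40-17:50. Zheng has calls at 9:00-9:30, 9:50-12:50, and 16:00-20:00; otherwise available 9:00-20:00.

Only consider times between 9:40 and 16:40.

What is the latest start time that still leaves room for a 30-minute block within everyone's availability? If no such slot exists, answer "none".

Zara free within 09:00–20:00: 09:00–15:30, 15:40–17:00, 17:10–17:30, 19:00–19:20.
Zheng free within 09:00–20:00: 09:30–09:50, 12:50–16:00.
Zara ∩ Freya: 09:20–09:30, 10:20–12:20, 13:40–15:30, 15:40–16:10.
Zara ∩ Freya ∩ Zheng: 13:40–15:30, 15:40–16:00.
Restricted to 09:40–16:40: 13:40–15:30, 15:40–16:00.
Windows ≥ 30 min: 13:40–15:30.
Latest start in the last window 13:40–15:30 is 15:30 − 30 min = 15:00.

15:00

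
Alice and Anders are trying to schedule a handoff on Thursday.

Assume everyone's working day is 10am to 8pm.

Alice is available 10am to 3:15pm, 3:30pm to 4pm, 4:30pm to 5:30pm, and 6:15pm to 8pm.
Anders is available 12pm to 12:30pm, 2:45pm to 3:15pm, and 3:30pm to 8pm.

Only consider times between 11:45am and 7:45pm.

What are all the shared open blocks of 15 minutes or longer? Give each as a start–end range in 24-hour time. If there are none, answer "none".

Alice ∩ Anders: 12:00–12:30, 14:45–15:15, 15:30–16:00, 16:30–17:30, 18:15–20:00.
Restricted to 11:45–19:45: 12:00–12:30, 14:45–15:15, 15:30–16:00, 16:30–17:30, 18:15–19:45.
Windows ≥ 15 min: 12:00–12:30, 14:45–15:15, 15:30–16:00, 16:30–17:30, 18:15–19:45.

12:00–12:30, 14:45–15:15, 15:30–16:00, 16:30–17:30, 18:15–19:45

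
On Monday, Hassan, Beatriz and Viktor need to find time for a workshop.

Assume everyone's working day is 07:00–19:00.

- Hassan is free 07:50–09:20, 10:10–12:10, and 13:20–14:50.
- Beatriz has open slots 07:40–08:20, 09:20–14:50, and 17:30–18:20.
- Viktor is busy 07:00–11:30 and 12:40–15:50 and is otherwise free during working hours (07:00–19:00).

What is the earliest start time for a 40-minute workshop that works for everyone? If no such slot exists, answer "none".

Viktor free within 07:00–19:00: 11:30–12:40, 15:50–19:00.
Hassan ∩ Beatriz: 07:50–08:20, 10:10–12:10, 13:20–14:50.
Hassan ∩ Beatriz ∩ Viktor: 11:30–12:10.
Windows ≥ 40 min: 11:30–12:10.
Earliest such window starts at 11:30.

11:30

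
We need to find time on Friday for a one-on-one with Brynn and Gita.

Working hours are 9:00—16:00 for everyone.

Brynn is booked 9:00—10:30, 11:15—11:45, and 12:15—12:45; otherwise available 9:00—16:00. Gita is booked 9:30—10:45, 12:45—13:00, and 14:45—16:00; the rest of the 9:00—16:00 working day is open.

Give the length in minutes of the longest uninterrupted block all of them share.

Brynn free within 09:00–16:00: 10:30–11:15, 11:45–12:15, 12:45–16:00.
Gita free within 09:00–16:00: 09:00–09:30, 10:45–12:45, 13:00–14:45.
Brynn ∩ Gita: 10:45–11:15, 11:45–12:15, 13:00–14:45.
Common window lengths: 30, 30, 105 min; longest is 105.

105 minutes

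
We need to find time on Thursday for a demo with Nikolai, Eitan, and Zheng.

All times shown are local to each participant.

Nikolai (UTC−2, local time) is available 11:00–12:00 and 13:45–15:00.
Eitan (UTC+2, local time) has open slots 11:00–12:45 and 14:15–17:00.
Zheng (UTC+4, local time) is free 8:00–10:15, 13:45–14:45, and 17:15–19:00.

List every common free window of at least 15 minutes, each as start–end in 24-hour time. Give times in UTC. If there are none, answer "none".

13:15–14:00

Nikolai → UTC: 13:00–14:00, 15:45–17:00.
Eitan → UTC: 09:00–10:45, 12:15–15:00.
Zheng → UTC: 04:00–06:15, 09:45–10:45, 13:15–15:00.
Nikolai ∩ Eitan: 13:00–14:00.
Nikolai ∩ Eitan ∩ Zheng: 13:15–14:00.
Windows ≥ 15 min: 13:15–14:00.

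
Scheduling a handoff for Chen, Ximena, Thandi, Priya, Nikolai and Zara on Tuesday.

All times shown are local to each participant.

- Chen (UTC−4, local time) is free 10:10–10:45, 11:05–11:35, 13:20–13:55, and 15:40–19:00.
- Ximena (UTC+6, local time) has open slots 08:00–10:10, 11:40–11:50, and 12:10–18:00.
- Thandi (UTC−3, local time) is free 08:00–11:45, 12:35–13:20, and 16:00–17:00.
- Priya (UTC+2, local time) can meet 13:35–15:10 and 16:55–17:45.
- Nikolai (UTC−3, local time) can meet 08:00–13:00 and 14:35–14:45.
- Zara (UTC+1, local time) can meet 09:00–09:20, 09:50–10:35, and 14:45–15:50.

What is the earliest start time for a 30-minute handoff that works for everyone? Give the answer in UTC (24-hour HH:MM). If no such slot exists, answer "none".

none

Chen → UTC: 14:10–14:45, 15:05–15:35, 17:20–17:55, 19:40–23:00.
Ximena → UTC: 02:00–04:10, 05:40–05:50, 06:10–12:00.
Thandi → UTC: 11:00–14:45, 15:35–16:20, 19:00–20:00.
Priya → UTC: 11:35–13:10, 14:55–15:45.
Nikolai → UTC: 11:00–16:00, 17:35–17:45.
Zara → UTC: 08:00–08:20, 08:50–09:35, 13:45–14:50.
Chen ∩ Ximena: (none).
Chen ∩ Ximena ∩ Thandi: (none).
Chen ∩ Ximena ∩ Thandi ∩ Priya: (none).
Chen ∩ Ximena ∩ Thandi ∩ Priya ∩ Nikolai: (none).
Chen ∩ Ximena ∩ Thandi ∩ Priya ∩ Nikolai ∩ Zara: (none).
Windows ≥ 30 min: (none).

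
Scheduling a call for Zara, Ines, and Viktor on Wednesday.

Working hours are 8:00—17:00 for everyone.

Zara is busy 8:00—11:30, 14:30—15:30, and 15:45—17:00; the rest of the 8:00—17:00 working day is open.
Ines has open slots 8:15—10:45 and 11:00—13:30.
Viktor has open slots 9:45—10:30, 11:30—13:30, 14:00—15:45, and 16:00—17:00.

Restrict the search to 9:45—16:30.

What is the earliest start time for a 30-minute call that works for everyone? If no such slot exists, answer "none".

Zara free within 08:00–17:00: 11:30–14:30, 15:30–15:45.
Zara ∩ Ines: 11:30–13:30.
Zara ∩ Ines ∩ Viktor: 11:30–13:30.
Restricted to 09:45–16:30: 11:30–13:30.
Windows ≥ 30 min: 11:30–13:30.
Earliest such window starts at 11:30.

11:30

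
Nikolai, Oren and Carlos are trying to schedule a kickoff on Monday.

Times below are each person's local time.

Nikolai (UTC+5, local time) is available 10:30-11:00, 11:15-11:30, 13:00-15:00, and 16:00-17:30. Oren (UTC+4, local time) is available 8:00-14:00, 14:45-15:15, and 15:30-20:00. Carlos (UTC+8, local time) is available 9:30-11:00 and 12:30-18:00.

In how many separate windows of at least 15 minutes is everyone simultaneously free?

Nikolai → UTC: 05:30–06:00, 06:15–06:30, 08:00–10:00, 11:00–12:30.
Oren → UTC: 04:00–10:00, 10:45–11:15, 11:30–16:00.
Carlos → UTC: 01:30–03:00, 04:30–10:00.
Nikolai ∩ Oren: 05:30–06:00, 06:15–06:30, 08:00–10:00, 11:00–11:15, 11:30–12:30.
Nikolai ∩ Oren ∩ Carlos: 05:30–06:00, 06:15–06:30, 08:00–10:00.
Windows ≥ 15 min: 05:30–06:00, 06:15–06:30, 08:00–10:00.
That's 3 windows.

3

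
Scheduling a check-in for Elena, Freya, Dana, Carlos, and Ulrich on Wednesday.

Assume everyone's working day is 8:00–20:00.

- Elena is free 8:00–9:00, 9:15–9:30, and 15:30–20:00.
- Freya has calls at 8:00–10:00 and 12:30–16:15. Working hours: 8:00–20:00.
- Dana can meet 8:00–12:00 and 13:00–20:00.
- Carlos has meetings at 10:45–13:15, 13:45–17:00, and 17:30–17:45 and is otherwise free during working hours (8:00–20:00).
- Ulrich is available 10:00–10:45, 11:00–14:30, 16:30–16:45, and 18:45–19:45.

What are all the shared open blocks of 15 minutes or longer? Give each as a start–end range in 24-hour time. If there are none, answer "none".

18:45–19:45

Freya free within 08:00–20:00: 10:00–12:30, 16:15–20:00.
Carlos free within 08:00–20:00: 08:00–10:45, 13:15–13:45, 17:00–17:30, 17:45–20:00.
Elena ∩ Freya: 16:15–20:00.
Elena ∩ Freya ∩ Dana: 16:15–20:00.
Elena ∩ Freya ∩ Dana ∩ Carlos: 17:00–17:30, 17:45–20:00.
Elena ∩ Freya ∩ Dana ∩ Carlos ∩ Ulrich: 18:45–19:45.
Windows ≥ 15 min: 18:45–19:45.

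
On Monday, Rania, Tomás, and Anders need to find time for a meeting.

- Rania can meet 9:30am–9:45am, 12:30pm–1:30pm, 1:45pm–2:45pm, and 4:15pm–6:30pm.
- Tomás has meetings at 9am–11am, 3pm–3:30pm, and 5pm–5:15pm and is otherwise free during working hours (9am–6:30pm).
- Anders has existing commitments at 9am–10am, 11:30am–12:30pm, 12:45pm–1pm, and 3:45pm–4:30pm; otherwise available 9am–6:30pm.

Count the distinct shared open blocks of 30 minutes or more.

4

Tomás free within 09:00–18:30: 11:00–15:00, 15:30–17:00, 17:15–18:30.
Anders free within 09:00–18:30: 10:00–11:30, 12:30–12:45, 13:00–15:45, 16:30–18:30.
Rania ∩ Tomás: 12:30–13:30, 13:45–14:45, 16:15–17:00, 17:15–18:30.
Rania ∩ Tomás ∩ Anders: 12:30–12:45, 13:00–13:30, 13:45–14:45, 16:30–17:00, 17:15–18:30.
Windows ≥ 30 min: 13:00–13:30, 13:45–14:45, 16:30–17:00, 17:15–18:30.
That's 4 windows.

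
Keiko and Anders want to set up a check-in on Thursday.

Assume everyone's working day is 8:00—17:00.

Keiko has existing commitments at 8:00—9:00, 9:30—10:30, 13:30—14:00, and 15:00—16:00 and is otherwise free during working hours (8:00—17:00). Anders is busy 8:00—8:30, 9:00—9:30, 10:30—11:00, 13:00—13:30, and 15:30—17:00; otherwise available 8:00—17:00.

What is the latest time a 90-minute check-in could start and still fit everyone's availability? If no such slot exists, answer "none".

11:30

Keiko free within 08:00–17:00: 09:00–09:30, 10:30–13:30, 14:00–15:00, 16:00–17:00.
Anders free within 08:00–17:00: 08:30–09:00, 09:30–10:30, 11:00–13:00, 13:30–15:30.
Keiko ∩ Anders: 11:00–13:00, 14:00–15:00.
Windows ≥ 90 min: 11:00–13:00.
Latest start in the last window 11:00–13:00 is 13:00 − 90 min = 11:30.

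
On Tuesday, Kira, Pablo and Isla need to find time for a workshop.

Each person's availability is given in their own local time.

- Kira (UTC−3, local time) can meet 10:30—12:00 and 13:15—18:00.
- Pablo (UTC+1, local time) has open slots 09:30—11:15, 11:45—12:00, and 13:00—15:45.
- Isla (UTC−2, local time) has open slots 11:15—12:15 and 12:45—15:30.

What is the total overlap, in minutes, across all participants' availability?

45 minutes

Kira → UTC: 13:30–15:00, 16:15–21:00.
Pablo → UTC: 08:30–10:15, 10:45–11:00, 12:00–14:45.
Isla → UTC: 13:15–14:15, 14:45–17:30.
Kira ∩ Pablo: 13:30–14:45.
Kira ∩ Pablo ∩ Isla: 13:30–14:15.
Total common minutes: 45.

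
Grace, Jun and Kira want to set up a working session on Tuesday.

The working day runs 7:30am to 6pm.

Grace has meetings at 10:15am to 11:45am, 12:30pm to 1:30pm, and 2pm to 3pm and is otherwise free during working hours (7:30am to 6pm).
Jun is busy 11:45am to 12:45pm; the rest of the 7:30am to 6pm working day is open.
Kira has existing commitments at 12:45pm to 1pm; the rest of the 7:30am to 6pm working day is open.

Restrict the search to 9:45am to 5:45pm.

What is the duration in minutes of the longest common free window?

Grace free within 07:30–18:00: 07:30–10:15, 11:45–12:30, 13:30–14:00, 15:00–18:00.
Jun free within 07:30–18:00: 07:30–11:45, 12:45–18:00.
Kira free within 07:30–18:00: 07:30–12:45, 13:00–18:00.
Grace ∩ Jun: 07:30–10:15, 13:30–14:00, 15:00–18:00.
Grace ∩ Jun ∩ Kira: 07:30–10:15, 13:30–14:00, 15:00–18:00.
Restricted to 09:45–17:45: 09:45–10:15, 13:30–14:00, 15:00–17:45.
Common window lengths: 30, 30, 165 min; longest is 165.

165 minutes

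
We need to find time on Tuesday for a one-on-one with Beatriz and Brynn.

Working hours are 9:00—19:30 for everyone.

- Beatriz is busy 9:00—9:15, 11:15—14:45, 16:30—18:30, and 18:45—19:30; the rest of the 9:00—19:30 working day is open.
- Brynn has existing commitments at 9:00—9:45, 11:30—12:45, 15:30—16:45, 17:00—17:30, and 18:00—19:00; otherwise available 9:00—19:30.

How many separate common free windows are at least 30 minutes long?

Beatriz free within 09:00–19:30: 09:15–11:15, 14:45–16:30, 18:30–18:45.
Brynn free within 09:00–19:30: 09:45–11:30, 12:45–15:30, 16:45–17:00, 17:30–18:00, 19:00–19:30.
Beatriz ∩ Brynn: 09:45–11:15, 14:45–15:30.
Windows ≥ 30 min: 09:45–11:15, 14:45–15:30.
That's 2 windows.

2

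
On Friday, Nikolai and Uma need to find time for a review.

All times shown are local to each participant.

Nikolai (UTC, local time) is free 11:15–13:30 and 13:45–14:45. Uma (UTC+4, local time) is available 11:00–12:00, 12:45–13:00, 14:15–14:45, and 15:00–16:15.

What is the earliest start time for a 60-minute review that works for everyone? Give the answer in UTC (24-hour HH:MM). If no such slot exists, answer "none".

Nikolai → UTC: 11:15–13:30, 13:45–14:45.
Uma → UTC: 07:00–08:00, 08:45–09:00, 10:15–10:45, 11:00–12:15.
Nikolai ∩ Uma: 11:15–12:15.
Windows ≥ 60 min: 11:15–12:15.
Earliest such window starts at 11:15.

11:15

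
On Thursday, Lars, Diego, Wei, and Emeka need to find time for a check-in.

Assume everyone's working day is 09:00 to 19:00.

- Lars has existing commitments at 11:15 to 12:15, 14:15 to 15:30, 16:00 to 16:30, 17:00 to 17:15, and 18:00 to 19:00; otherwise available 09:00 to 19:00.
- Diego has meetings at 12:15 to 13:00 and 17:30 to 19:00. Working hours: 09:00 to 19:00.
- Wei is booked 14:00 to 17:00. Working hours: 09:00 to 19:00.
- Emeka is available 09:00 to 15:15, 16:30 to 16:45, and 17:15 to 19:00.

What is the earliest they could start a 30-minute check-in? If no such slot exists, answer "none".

09:00

Lars free within 09:00–19:00: 09:00–11:15, 12:15–14:15, 15:30–16:00, 16:30–17:00, 17:15–18:00.
Diego free within 09:00–19:00: 09:00–12:15, 13:00–17:30.
Wei free within 09:00–19:00: 09:00–14:00, 17:00–19:00.
Lars ∩ Diego: 09:00–11:15, 13:00–14:15, 15:30–16:00, 16:30–17:00, 17:15–17:30.
Lars ∩ Diego ∩ Wei: 09:00–11:15, 13:00–14:00, 17:15–17:30.
Lars ∩ Diego ∩ Wei ∩ Emeka: 09:00–11:15, 13:00–14:00, 17:15–17:30.
Windows ≥ 30 min: 09:00–11:15, 13:00–14:00.
Earliest such window starts at 09:00.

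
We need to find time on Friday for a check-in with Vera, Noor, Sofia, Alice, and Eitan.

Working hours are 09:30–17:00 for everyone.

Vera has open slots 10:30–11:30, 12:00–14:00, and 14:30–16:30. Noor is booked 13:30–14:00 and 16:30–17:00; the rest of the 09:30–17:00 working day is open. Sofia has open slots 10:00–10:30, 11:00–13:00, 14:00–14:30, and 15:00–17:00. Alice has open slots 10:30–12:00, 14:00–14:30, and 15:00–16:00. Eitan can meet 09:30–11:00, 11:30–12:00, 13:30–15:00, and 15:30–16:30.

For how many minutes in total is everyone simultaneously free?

30 minutes

Noor free within 09:30–17:00: 09:30–13:30, 14:00–16:30.
Vera ∩ Noor: 10:30–11:30, 12:00–13:30, 14:30–16:30.
Vera ∩ Noor ∩ Sofia: 11:00–11:30, 12:00–13:00, 15:00–16:30.
Vera ∩ Noor ∩ Sofia ∩ Alice: 11:00–11:30, 15:00–16:00.
Vera ∩ Noor ∩ Sofia ∩ Alice ∩ Eitan: 15:30–16:00.
Total common minutes: 30.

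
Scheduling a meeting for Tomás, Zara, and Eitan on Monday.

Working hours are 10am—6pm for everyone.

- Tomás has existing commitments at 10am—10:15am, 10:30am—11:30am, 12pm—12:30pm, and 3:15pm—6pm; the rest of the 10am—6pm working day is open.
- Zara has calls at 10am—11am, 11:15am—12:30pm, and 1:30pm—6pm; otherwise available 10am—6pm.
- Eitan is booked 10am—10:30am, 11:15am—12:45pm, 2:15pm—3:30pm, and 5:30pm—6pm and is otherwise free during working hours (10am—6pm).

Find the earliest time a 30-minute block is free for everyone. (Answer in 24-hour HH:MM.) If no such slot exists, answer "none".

12:45

Tomás free within 10:00–18:00: 10:15–10:30, 11:30–12:00, 12:30–15:15.
Zara free within 10:00–18:00: 11:00–11:15, 12:30–13:30.
Eitan free within 10:00–18:00: 10:30–11:15, 12:45–14:15, 15:30–17:30.
Tomás ∩ Zara: 12:30–13:30.
Tomás ∩ Zara ∩ Eitan: 12:45–13:30.
Windows ≥ 30 min: 12:45–13:30.
Earliest such window starts at 12:45.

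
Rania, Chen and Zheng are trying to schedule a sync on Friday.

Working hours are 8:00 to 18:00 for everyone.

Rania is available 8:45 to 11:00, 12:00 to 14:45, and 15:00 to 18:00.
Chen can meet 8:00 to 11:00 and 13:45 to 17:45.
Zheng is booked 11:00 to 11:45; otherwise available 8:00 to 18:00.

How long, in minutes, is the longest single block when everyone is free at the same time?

Zheng free within 08:00–18:00: 08:00–11:00, 11:45–18:00.
Rania ∩ Chen: 08:45–11:00, 13:45–14:45, 15:00–17:45.
Rania ∩ Chen ∩ Zheng: 08:45–11:00, 13:45–14:45, 15:00–17:45.
Common window lengths: 135, 60, 165 min; longest is 165.

165 minutes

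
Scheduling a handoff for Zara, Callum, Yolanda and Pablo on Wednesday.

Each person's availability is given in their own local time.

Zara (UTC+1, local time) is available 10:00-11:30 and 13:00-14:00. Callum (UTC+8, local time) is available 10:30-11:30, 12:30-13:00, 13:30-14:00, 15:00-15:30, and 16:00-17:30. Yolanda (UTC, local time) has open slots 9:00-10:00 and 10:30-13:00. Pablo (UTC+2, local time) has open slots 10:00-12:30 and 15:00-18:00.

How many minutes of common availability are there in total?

30 minutes

Zara → UTC: 09:00–10:30, 12:00–13:00.
Callum → UTC: 02:30–03:30, 04:30–05:00, 05:30–06:00, 07:00–07:30, 08:00–09:30.
Yolanda → UTC: 09:00–10:00, 10:30–13:00.
Pablo → UTC: 08:00–10:30, 13:00–16:00.
Zara ∩ Callum: 09:00–09:30.
Zara ∩ Callum ∩ Yolanda: 09:00–09:30.
Zara ∩ Callum ∩ Yolanda ∩ Pablo: 09:00–09:30.
Total common minutes: 30.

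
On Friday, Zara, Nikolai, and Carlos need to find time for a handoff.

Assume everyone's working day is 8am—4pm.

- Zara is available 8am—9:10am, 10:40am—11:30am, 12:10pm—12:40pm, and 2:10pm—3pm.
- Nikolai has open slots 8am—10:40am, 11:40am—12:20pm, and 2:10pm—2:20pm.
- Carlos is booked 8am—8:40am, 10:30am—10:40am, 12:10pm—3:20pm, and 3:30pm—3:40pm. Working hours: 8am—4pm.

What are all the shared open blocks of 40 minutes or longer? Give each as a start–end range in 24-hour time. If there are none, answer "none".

none

Carlos free within 08:00–16:00: 08:40–10:30, 10:40–12:10, 15:20–15:30, 15:40–16:00.
Zara ∩ Nikolai: 08:00–09:10, 12:10–12:20, 14:10–14:20.
Zara ∩ Nikolai ∩ Carlos: 08:40–09:10.
Windows ≥ 40 min: (none).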